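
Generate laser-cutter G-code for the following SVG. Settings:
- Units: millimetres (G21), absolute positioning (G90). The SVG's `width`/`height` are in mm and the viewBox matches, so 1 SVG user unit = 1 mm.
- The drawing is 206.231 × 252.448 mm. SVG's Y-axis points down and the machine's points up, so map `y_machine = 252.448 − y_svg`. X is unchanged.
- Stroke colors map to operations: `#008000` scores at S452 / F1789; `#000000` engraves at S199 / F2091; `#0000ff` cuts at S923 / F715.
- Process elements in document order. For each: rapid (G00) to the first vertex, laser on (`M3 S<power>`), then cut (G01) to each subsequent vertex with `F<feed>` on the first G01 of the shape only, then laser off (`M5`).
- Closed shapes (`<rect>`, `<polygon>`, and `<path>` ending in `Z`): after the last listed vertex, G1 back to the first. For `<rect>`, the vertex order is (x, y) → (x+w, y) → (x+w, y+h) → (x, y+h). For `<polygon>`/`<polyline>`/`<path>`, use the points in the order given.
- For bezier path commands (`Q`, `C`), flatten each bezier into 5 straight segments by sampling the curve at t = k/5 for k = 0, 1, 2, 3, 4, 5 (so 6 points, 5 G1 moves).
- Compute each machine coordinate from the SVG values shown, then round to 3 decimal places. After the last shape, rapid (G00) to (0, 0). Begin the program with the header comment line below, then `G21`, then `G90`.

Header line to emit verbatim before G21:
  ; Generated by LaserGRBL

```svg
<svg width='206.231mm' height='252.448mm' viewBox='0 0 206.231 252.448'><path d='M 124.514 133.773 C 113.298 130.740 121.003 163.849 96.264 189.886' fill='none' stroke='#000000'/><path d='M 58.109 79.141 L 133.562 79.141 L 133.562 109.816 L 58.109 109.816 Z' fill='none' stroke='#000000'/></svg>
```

Since the viewBox matches the mm dimensions, user units are millimetres directly. The only transform is the Y-flip y_m = 252.448 − y_svg.

Shape 1 is a cubic bezier drawn with `<path>`. Its stroke #000000 means engrave at S199, F2091. After flipping Y the toolpath is (124.514,118.675) → (119.644,116.503) → (116.850,107.732) → (113.665,94.435) → (107.625,78.687) → (96.264,62.562).

Shape 2 is a rectangle drawn with `<path>`. Its stroke #000000 means engrave at S199, F2091. After flipping Y the toolpath is (58.109,173.307) → (133.562,173.307) → (133.562,142.632) → (58.109,142.632) → (58.109,173.307), returning to the start.

; Generated by LaserGRBL
G21
G90
G00 X124.514 Y118.675
M3 S199
G01 X119.644 Y116.503 F2091
G01 X116.850 Y107.732
G01 X113.665 Y94.435
G01 X107.625 Y78.687
G01 X96.264 Y62.562
M5
G00 X58.109 Y173.307
M3 S199
G01 X133.562 Y173.307 F2091
G01 X133.562 Y142.632
G01 X58.109 Y142.632
G01 X58.109 Y173.307
M5
G00 X0.000 Y0.000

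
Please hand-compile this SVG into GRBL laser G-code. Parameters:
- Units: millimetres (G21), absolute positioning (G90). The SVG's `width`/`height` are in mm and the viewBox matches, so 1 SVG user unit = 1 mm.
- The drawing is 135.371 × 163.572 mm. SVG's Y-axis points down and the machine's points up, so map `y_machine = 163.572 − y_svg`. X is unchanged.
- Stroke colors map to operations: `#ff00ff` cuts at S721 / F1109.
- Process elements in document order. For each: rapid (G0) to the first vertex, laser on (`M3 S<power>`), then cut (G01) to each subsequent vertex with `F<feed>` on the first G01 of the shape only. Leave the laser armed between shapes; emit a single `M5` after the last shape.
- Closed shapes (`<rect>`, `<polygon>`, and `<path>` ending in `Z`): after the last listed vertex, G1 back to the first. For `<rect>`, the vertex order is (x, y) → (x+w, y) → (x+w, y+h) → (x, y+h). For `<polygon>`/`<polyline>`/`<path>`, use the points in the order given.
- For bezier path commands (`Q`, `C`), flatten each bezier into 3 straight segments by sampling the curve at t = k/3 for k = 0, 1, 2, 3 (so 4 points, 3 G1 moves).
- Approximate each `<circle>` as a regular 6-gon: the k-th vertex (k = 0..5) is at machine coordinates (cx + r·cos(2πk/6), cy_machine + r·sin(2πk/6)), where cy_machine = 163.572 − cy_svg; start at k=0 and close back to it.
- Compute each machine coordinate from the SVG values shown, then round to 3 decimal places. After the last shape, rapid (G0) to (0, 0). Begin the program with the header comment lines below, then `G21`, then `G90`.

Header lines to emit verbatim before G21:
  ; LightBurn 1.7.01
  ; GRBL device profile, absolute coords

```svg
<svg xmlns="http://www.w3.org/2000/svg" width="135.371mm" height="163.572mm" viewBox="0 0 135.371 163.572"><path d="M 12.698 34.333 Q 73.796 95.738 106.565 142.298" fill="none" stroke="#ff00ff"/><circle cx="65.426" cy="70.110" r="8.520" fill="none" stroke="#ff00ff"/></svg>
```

1 u = 1 mm; y_m = 163.572 − y.

[1] `<path>` quadratic bezier, #ff00ff→cut S721 F1109: (12.698,129.239) → (50.282,89.952) → (81.571,53.963) → (106.565,21.274)

[2] `<circle>` circle, #ff00ff→cut S721 F1109: (73.946,93.462) → (69.686,100.841) → (61.166,100.841) → (56.906,93.462) → (61.166,86.083) → (69.686,86.083) → (73.946,93.462) (closed)

; LightBurn 1.7.01
; GRBL device profile, absolute coords
G21
G90
G0 X12.698 Y129.239
M3 S721
G01 X50.282 Y89.952 F1109
G01 X81.571 Y53.963
G01 X106.565 Y21.274
G0 X73.946 Y93.462
M3 S721
G01 X69.686 Y100.841 F1109
G01 X61.166 Y100.841
G01 X56.906 Y93.462
G01 X61.166 Y86.083
G01 X69.686 Y86.083
G01 X73.946 Y93.462
M5
G0 X0.000 Y0.000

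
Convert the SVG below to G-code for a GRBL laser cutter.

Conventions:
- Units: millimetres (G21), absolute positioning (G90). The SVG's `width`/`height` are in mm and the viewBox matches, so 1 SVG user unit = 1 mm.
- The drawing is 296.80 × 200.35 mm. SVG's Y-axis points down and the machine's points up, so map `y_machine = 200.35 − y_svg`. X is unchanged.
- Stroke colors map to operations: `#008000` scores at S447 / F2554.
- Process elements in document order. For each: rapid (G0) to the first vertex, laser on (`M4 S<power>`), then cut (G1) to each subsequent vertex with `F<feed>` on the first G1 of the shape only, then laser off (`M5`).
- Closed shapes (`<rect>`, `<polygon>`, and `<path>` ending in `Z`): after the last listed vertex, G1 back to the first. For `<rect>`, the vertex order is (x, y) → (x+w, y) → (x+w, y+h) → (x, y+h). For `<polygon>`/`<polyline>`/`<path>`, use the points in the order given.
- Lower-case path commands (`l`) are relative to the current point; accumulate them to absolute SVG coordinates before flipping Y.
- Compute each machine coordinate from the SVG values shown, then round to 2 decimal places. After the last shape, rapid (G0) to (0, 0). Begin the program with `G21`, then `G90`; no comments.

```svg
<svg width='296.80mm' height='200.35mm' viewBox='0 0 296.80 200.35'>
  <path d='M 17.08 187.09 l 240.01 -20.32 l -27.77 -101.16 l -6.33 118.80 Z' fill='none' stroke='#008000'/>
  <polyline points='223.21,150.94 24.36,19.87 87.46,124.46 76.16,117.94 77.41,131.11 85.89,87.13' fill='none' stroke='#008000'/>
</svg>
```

G21
G90
G0 X17.08 Y13.26
M4 S447
G1 X257.09 Y33.58 F2554
G1 X229.32 Y134.74
G1 X222.99 Y15.94
G1 X17.08 Y13.26
M5
G0 X223.21 Y49.41
M4 S447
G1 X24.36 Y180.48 F2554
G1 X87.46 Y75.89
G1 X76.16 Y82.41
G1 X77.41 Y69.24
G1 X85.89 Y113.22
M5
G0 X0.00 Y0.00

viewBox `0 0 296.80 200.35` with mm width/height → 1 unit = 1 mm. Flip: y_m = 200.35 − y_svg.

**Shape 1** — `<path>` closed polygon, stroke `#008000` → score (S447, F2554). Machine vertices: (17.08,13.26) → (257.09,33.58) → (229.32,134.74) → (222.99,15.94) → (17.08,13.26). Closed: final G1 returns to the first vertex.

**Shape 2** — `<polyline>` open polyline, stroke `#008000` → score (S447, F2554). Machine vertices: (223.21,49.41) → (24.36,180.48) → (87.46,75.89) → (76.16,82.41) → (77.41,69.24) → (85.89,113.22). Open path.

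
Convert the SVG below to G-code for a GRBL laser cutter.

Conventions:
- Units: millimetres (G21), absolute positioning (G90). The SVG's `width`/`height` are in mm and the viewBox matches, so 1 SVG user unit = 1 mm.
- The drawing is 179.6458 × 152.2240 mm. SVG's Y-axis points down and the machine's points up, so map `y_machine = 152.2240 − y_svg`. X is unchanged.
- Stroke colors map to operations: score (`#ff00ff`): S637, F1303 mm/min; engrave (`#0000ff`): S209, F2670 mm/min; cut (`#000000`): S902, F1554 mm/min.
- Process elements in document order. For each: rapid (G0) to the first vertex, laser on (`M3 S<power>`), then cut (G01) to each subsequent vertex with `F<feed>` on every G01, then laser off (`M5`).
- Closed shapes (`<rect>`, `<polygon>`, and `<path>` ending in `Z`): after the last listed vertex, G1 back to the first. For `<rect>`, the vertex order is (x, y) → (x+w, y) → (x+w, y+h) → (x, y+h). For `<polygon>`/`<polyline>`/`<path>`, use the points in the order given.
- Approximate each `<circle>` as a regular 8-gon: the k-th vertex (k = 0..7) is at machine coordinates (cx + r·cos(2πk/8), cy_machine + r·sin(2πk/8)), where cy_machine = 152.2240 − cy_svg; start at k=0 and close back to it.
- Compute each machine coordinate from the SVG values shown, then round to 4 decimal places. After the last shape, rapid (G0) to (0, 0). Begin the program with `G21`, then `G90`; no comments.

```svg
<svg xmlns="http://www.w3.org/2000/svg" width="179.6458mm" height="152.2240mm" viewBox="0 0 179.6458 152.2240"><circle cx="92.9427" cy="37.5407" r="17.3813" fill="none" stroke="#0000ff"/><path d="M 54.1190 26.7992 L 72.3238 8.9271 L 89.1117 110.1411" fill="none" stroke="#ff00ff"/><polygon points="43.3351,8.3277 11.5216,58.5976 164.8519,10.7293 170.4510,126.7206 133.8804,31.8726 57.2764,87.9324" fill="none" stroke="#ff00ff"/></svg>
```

viewBox `0 0 179.6458 152.2240` with mm width/height → 1 unit = 1 mm. Flip: y_m = 152.2240 − y_svg.

**Shape 1** — `<circle>` circle, stroke `#0000ff` → engrave (S209, F2670). Machine vertices: (110.3240,114.6833) → (105.2331,126.9737) → (92.9427,132.0646) → (80.6523,126.9737) → (75.5614,114.6833) → (80.6523,102.3929) → (92.9427,97.3020) → (105.2331,102.3929) → (110.3240,114.6833). Closed: final G1 returns to the first vertex.

**Shape 2** — `<path>` open polyline, stroke `#ff00ff` → score (S637, F1303). Machine vertices: (54.1190,125.4248) → (72.3238,143.2969) → (89.1117,42.0829). Open path.

**Shape 3** — `<polygon>` closed polygon, stroke `#ff00ff` → score (S637, F1303). Machine vertices: (43.3351,143.8963) → (11.5216,93.6264) → (164.8519,141.4947) → (170.4510,25.5034) → (133.8804,120.3514) → (57.2764,64.2916) → (43.3351,143.8963). Closed: final G1 returns to the first vertex.

G21
G90
G0 X110.3240 Y114.6833
M3 S209
G01 X105.2331 Y126.9737 F2670
G01 X92.9427 Y132.0646 F2670
G01 X80.6523 Y126.9737 F2670
G01 X75.5614 Y114.6833 F2670
G01 X80.6523 Y102.3929 F2670
G01 X92.9427 Y97.3020 F2670
G01 X105.2331 Y102.3929 F2670
G01 X110.3240 Y114.6833 F2670
M5
G0 X54.1190 Y125.4248
M3 S637
G01 X72.3238 Y143.2969 F1303
G01 X89.1117 Y42.0829 F1303
M5
G0 X43.3351 Y143.8963
M3 S637
G01 X11.5216 Y93.6264 F1303
G01 X164.8519 Y141.4947 F1303
G01 X170.4510 Y25.5034 F1303
G01 X133.8804 Y120.3514 F1303
G01 X57.2764 Y64.2916 F1303
G01 X43.3351 Y143.8963 F1303
M5
G0 X0.0000 Y0.0000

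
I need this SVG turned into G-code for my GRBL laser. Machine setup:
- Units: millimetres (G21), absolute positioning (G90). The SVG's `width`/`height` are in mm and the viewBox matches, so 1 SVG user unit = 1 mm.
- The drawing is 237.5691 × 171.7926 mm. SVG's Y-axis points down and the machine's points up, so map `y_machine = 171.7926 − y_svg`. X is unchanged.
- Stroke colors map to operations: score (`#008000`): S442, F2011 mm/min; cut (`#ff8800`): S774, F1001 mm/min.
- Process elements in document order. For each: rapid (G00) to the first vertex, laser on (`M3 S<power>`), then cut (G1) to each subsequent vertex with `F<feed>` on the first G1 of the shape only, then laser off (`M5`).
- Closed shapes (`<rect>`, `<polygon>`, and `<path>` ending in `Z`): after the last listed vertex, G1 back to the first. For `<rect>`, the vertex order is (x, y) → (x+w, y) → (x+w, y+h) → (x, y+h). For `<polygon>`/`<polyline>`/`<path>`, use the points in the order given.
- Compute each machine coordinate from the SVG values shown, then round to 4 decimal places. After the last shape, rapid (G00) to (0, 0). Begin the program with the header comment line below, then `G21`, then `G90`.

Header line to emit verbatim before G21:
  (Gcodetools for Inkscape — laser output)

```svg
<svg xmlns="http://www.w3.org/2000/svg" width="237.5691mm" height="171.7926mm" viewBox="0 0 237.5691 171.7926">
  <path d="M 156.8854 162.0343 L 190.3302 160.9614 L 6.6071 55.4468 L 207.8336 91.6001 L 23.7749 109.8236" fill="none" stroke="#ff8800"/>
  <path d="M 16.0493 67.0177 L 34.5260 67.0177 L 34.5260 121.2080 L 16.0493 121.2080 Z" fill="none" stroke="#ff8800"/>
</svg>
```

1 u = 1 mm; y_m = 171.7926 − y.

[1] `<path>` open polyline, #ff8800→cut S774 F1001: (156.8854,9.7583) → (190.3302,10.8312) → (6.6071,116.3458) → (207.8336,80.1925) → (23.7749,61.9690)

[2] `<path>` rectangle, #ff8800→cut S774 F1001: (16.0493,104.7749) → (34.5260,104.7749) → (34.5260,50.5846) → (16.0493,50.5846) → (16.0493,104.7749) (closed)

(Gcodetools for Inkscape — laser output)
G21
G90
G00 X156.8854 Y9.7583
M3 S774
G1 X190.3302 Y10.8312 F1001
G1 X6.6071 Y116.3458
G1 X207.8336 Y80.1925
G1 X23.7749 Y61.9690
M5
G00 X16.0493 Y104.7749
M3 S774
G1 X34.5260 Y104.7749 F1001
G1 X34.5260 Y50.5846
G1 X16.0493 Y50.5846
G1 X16.0493 Y104.7749
M5
G00 X0.0000 Y0.0000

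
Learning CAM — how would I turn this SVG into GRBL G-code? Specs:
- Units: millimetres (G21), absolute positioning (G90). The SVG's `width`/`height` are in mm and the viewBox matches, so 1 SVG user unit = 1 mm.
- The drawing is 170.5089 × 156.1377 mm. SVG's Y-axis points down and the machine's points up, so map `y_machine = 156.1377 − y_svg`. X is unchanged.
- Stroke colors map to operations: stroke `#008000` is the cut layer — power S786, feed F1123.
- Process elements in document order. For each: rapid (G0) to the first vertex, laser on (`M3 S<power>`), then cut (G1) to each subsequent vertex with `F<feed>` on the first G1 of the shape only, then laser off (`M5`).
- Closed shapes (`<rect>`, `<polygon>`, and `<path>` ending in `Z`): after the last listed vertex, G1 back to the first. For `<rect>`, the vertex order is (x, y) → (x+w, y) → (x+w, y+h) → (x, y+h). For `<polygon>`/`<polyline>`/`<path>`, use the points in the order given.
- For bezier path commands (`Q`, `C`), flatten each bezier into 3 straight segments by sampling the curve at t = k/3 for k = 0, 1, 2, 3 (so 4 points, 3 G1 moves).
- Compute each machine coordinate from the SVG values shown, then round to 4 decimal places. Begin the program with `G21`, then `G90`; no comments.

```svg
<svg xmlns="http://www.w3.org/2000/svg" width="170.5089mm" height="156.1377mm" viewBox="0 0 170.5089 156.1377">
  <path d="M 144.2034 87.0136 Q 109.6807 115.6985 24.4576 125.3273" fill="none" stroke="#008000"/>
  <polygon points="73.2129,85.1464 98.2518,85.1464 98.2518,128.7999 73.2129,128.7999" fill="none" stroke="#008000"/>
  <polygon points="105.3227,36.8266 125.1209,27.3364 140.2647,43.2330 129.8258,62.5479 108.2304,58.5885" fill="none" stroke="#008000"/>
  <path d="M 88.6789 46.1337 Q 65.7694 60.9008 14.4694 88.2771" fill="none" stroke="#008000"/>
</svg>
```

1 u = 1 mm; y_m = 156.1377 − y.

[1] `<path>` quadratic bezier, #008000→cut S786 F1123: (144.2034,69.1241) → (115.5549,52.1182) → (75.6396,39.3469) → (24.4576,30.8104)

[2] `<polygon>` rectangle, #008000→cut S786 F1123: (73.2129,70.9913) → (98.2518,70.9913) → (98.2518,27.3378) → (73.2129,27.3378) → (73.2129,70.9913) (closed)

[3] `<polygon>` regular polygon, #008000→cut S786 F1123: (105.3227,119.3111) → (125.1209,128.8013) → (140.2647,112.9047) → (129.8258,93.5898) → (108.2304,97.5492) → (105.3227,119.3111) (closed)

[4] `<path>` quadratic bezier, #008000→cut S786 F1123: (88.6789,110.0040) → (70.2514,98.7582) → (45.5149,84.7104) → (14.4694,67.8606)

G21
G90
G0 X144.2034 Y69.1241
M3 S786
G1 X115.5549 Y52.1182 F1123
G1 X75.6396 Y39.3469
G1 X24.4576 Y30.8104
M5
G0 X73.2129 Y70.9913
M3 S786
G1 X98.2518 Y70.9913 F1123
G1 X98.2518 Y27.3378
G1 X73.2129 Y27.3378
G1 X73.2129 Y70.9913
M5
G0 X105.3227 Y119.3111
M3 S786
G1 X125.1209 Y128.8013 F1123
G1 X140.2647 Y112.9047
G1 X129.8258 Y93.5898
G1 X108.2304 Y97.5492
G1 X105.3227 Y119.3111
M5
G0 X88.6789 Y110.0040
M3 S786
G1 X70.2514 Y98.7582 F1123
G1 X45.5149 Y84.7104
G1 X14.4694 Y67.8606
M5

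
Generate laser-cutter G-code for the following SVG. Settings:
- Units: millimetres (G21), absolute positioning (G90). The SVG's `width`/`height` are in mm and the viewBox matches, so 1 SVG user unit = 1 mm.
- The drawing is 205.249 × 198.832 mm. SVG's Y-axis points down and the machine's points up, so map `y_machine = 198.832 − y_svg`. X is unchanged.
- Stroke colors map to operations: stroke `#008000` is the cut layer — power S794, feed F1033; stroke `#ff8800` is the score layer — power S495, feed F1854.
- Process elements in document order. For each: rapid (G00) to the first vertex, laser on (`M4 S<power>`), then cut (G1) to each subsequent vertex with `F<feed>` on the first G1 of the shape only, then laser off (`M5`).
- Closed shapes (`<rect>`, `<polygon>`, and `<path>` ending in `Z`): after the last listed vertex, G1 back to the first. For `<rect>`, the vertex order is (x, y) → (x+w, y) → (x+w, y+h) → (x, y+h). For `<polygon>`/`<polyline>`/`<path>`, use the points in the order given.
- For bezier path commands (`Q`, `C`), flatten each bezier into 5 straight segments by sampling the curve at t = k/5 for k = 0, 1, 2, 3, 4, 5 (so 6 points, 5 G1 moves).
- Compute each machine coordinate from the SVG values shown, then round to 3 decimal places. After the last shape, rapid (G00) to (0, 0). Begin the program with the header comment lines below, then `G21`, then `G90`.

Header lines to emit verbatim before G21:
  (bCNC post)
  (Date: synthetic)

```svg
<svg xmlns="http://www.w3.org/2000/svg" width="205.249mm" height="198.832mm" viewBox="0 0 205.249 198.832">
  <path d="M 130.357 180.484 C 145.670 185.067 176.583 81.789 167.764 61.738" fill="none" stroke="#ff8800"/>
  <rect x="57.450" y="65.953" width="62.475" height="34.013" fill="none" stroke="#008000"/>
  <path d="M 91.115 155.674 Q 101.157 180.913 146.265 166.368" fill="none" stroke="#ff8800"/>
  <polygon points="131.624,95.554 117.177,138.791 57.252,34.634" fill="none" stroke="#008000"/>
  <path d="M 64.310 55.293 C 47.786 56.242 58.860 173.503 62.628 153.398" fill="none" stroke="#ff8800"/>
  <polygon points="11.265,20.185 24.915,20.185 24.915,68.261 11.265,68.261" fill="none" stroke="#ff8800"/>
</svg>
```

(bCNC post)
(Date: synthetic)
G21
G90
G00 X130.357 Y18.348
M4 S495
G1 X140.974 Y27.013 F1854
G1 X152.679 Y52.392
G1 X162.817 Y85.313
G1 X168.730 Y116.605
G1 X167.764 Y137.094
M5
G00 X57.450 Y132.879
M4 S794
G1 X119.925 Y132.879 F1033
G1 X119.925 Y98.866
G1 X57.450 Y98.866
G1 X57.450 Y132.879
M5
G00 X91.115 Y43.158
M4 S495
G1 X96.534 Y34.654 F1854
G1 X104.759 Y29.332
G1 X115.789 Y27.193
G1 X129.624 Y28.237
G1 X146.265 Y32.464
M5
G00 X131.624 Y103.278
M4 S794
G1 X117.177 Y60.041 F1033
G1 X57.252 Y164.198
G1 X131.624 Y103.278
M5
G00 X64.310 Y143.539
M4 S495
G1 X57.428 Y131.042 F1854
G1 X55.494 Y102.806
G1 X56.833 Y71.008
G1 X59.770 Y47.825
G1 X62.628 Y45.434
M5
G00 X11.265 Y178.647
M4 S495
G1 X24.915 Y178.647 F1854
G1 X24.915 Y130.571
G1 X11.265 Y130.571
G1 X11.265 Y178.647
M5
G00 X0.000 Y0.000

viewBox `0 0 205.249 198.832` with mm width/height → 1 unit = 1 mm. Flip: y_m = 198.832 − y_svg.

**Shape 1** — `<path>` cubic bezier, stroke `#ff8800` → score (S495, F1854). Control points (SVG): P0=(130.357,180.484), P1=(145.670,185.067), P2=(176.583,81.789), P3=(167.764,61.738); sampled at t=k/5. Machine vertices: (130.357,18.348) → (140.974,27.013) → (152.679,52.392) → (162.817,85.313) → (168.730,116.605) → (167.764,137.094). Open path.

**Shape 2** — `<rect>` rectangle, stroke `#008000` → cut (S794, F1033). Machine vertices: (57.450,132.879) → (119.925,132.879) → (119.925,98.866) → (57.450,98.866) → (57.450,132.879). Closed: final G1 returns to the first vertex.

**Shape 3** — `<path>` quadratic bezier, stroke `#ff8800` → score (S495, F1854). Control points (SVG): P0=(91.115,155.674), P1=(101.157,180.913), P2=(146.265,166.368); sampled at t=k/5. Machine vertices: (91.115,43.158) → (96.534,34.654) → (104.759,29.332) → (115.789,27.193) → (129.624,28.237) → (146.265,32.464). Open path.

**Shape 4** — `<polygon>` closed polygon, stroke `#008000` → cut (S794, F1033). Machine vertices: (131.624,103.278) → (117.177,60.041) → (57.252,164.198) → (131.624,103.278). Closed: final G1 returns to the first vertex.

**Shape 5** — `<path>` cubic bezier, stroke `#ff8800` → score (S495, F1854). Control points (SVG): P0=(64.310,55.293), P1=(47.786,56.242), P2=(58.860,173.503), P3=(62.628,153.398); sampled at t=k/5. Machine vertices: (64.310,143.539) → (57.428,131.042) → (55.494,102.806) → (56.833,71.008) → (59.770,47.825) → (62.628,45.434). Open path.

**Shape 6** — `<polygon>` rectangle, stroke `#ff8800` → score (S495, F1854). Machine vertices: (11.265,178.647) → (24.915,178.647) → (24.915,130.571) → (11.265,130.571) → (11.265,178.647). Closed: final G1 returns to the first vertex.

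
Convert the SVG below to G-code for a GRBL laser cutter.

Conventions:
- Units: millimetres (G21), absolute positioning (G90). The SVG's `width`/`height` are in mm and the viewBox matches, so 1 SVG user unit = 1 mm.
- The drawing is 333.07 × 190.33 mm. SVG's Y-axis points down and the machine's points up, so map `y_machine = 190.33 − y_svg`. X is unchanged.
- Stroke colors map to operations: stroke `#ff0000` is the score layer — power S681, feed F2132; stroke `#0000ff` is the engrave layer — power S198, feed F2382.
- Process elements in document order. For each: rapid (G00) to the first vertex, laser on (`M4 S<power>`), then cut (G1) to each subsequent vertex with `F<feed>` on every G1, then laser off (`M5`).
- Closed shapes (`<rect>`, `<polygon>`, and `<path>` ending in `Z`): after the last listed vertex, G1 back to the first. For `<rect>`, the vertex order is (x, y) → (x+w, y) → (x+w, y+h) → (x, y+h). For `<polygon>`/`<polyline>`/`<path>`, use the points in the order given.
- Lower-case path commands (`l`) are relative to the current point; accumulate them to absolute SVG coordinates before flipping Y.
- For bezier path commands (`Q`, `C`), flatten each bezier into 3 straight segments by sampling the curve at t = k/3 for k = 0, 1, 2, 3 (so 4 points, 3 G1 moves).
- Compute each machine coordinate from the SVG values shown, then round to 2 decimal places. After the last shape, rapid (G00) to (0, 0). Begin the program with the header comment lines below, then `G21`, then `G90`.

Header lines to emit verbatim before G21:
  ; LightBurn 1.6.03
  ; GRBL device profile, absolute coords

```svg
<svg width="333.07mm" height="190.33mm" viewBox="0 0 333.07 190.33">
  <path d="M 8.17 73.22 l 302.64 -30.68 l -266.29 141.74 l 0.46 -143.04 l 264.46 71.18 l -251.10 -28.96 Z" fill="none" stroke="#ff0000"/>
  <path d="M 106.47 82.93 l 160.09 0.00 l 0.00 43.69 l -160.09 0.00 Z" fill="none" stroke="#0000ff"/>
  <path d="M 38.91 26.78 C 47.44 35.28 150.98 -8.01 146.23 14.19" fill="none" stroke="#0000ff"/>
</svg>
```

Since the viewBox matches the mm dimensions, user units are millimetres directly. The only transform is the Y-flip y_m = 190.33 − y_svg.

Shape 1 is a closed polygon drawn with `<path>`. Its stroke #ff0000 means score at S681, F2132. After flipping Y the toolpath is (8.17,117.11) → (310.81,147.79) → (44.52,6.05) → (44.98,149.09) → (309.44,77.91) → (58.34,106.87) → (8.17,117.11), returning to the start.

Shape 2 is a rectangle drawn with `<path>`. Its stroke #0000ff means engrave at S198, F2382. After flipping Y the toolpath is (106.47,107.40) → (266.56,107.40) → (266.56,63.71) → (106.47,63.71) → (106.47,107.40), returning to the start.

Shape 3 is a cubic bezier drawn with `<path>`. Its stroke #0000ff means engrave at S198, F2382. After flipping Y the toolpath is (38.91,163.55) → (71.58,167.97) → (122.41,180.85) → (146.23,176.14).

; LightBurn 1.6.03
; GRBL device profile, absolute coords
G21
G90
G00 X8.17 Y117.11
M4 S681
G1 X310.81 Y147.79 F2132
G1 X44.52 Y6.05 F2132
G1 X44.98 Y149.09 F2132
G1 X309.44 Y77.91 F2132
G1 X58.34 Y106.87 F2132
G1 X8.17 Y117.11 F2132
M5
G00 X106.47 Y107.40
M4 S198
G1 X266.56 Y107.40 F2382
G1 X266.56 Y63.71 F2382
G1 X106.47 Y63.71 F2382
G1 X106.47 Y107.40 F2382
M5
G00 X38.91 Y163.55
M4 S198
G1 X71.58 Y167.97 F2382
G1 X122.41 Y180.85 F2382
G1 X146.23 Y176.14 F2382
M5
G00 X0.00 Y0.00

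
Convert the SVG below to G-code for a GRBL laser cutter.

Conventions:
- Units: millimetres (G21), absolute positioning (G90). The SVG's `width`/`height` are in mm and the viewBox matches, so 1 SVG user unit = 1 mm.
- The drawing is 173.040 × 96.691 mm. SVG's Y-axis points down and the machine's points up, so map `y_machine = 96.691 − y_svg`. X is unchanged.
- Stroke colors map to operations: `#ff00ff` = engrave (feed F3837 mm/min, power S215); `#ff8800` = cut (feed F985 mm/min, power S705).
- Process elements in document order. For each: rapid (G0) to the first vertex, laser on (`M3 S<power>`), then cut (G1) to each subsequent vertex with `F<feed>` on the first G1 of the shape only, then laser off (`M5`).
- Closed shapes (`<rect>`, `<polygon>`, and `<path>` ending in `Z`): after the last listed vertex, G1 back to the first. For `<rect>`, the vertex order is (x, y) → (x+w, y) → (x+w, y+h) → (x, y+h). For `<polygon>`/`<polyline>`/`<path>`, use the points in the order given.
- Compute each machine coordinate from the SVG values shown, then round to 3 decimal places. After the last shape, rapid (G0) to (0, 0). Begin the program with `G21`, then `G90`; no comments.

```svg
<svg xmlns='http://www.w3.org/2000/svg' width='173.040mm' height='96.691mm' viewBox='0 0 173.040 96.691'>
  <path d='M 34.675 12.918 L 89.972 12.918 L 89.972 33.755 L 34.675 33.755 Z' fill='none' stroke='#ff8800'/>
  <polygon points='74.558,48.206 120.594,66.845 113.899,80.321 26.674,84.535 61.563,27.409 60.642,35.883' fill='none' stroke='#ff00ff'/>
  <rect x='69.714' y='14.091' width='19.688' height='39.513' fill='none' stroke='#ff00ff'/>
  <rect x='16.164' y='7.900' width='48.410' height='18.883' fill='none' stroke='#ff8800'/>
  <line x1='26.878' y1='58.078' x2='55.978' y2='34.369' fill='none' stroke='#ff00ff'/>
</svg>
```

G21
G90
G0 X34.675 Y83.773
M3 S705
G1 X89.972 Y83.773 F985
G1 X89.972 Y62.936
G1 X34.675 Y62.936
G1 X34.675 Y83.773
M5
G0 X74.558 Y48.485
M3 S215
G1 X120.594 Y29.846 F3837
G1 X113.899 Y16.370
G1 X26.674 Y12.156
G1 X61.563 Y69.282
G1 X60.642 Y60.808
G1 X74.558 Y48.485
M5
G0 X69.714 Y82.600
M3 S215
G1 X89.402 Y82.600 F3837
G1 X89.402 Y43.087
G1 X69.714 Y43.087
G1 X69.714 Y82.600
M5
G0 X16.164 Y88.791
M3 S705
G1 X64.574 Y88.791 F985
G1 X64.574 Y69.908
G1 X16.164 Y69.908
G1 X16.164 Y88.791
M5
G0 X26.878 Y38.613
M3 S215
G1 X55.978 Y62.322 F3837
M5
G0 X0.000 Y0.000

1 u = 1 mm; y_m = 96.691 − y.

[1] `<path>` rectangle, #ff8800→cut S705 F985: (34.675,83.773) → (89.972,83.773) → (89.972,62.936) → (34.675,62.936) → (34.675,83.773) (closed)

[2] `<polygon>` closed polygon, #ff00ff→engrave S215 F3837: (74.558,48.485) → (120.594,29.846) → (113.899,16.370) → (26.674,12.156) → (61.563,69.282) → (60.642,60.808) → (74.558,48.485) (closed)

[3] `<rect>` rectangle, #ff00ff→engrave S215 F3837: (69.714,82.600) → (89.402,82.600) → (89.402,43.087) → (69.714,43.087) → (69.714,82.600) (closed)

[4] `<rect>` rectangle, #ff8800→cut S705 F985: (16.164,88.791) → (64.574,88.791) → (64.574,69.908) → (16.164,69.908) → (16.164,88.791) (closed)

[5] `<line>` line segment, #ff00ff→engrave S215 F3837: (26.878,38.613) → (55.978,62.322)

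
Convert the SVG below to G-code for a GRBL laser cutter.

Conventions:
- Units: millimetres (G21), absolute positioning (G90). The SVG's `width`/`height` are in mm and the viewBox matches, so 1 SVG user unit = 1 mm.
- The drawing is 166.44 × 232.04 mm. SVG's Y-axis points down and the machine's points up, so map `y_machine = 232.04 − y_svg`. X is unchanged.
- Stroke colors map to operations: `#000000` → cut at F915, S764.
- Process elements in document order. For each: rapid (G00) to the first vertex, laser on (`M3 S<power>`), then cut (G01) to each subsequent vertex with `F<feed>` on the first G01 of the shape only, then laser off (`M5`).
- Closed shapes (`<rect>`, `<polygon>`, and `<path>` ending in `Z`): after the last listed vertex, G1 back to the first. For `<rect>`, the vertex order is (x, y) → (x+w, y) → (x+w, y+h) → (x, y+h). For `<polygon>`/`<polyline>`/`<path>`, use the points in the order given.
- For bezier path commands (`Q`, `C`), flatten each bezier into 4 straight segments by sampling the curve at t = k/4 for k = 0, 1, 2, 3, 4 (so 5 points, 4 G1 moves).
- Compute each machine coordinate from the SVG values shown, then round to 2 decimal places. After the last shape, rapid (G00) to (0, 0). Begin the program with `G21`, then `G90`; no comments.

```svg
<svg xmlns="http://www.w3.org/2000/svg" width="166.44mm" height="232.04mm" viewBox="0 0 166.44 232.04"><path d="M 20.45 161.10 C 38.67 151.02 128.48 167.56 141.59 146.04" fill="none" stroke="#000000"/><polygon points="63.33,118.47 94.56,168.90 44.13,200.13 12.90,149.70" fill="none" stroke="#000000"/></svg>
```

1 u = 1 mm; y_m = 232.04 − y.

[1] `<path>` cubic bezier, #000000→cut S764 F915: (20.45,70.94) → (45.22,74.52) → (82.94,74.18) → (119.69,75.99) → (141.59,86.00)

[2] `<polygon>` regular polygon, #000000→cut S764 F915: (63.33,113.57) → (94.56,63.14) → (44.13,31.91) → (12.90,82.34) → (63.33,113.57) (closed)

G21
G90
G00 X20.45 Y70.94
M3 S764
G01 X45.22 Y74.52 F915
G01 X82.94 Y74.18
G01 X119.69 Y75.99
G01 X141.59 Y86.00
M5
G00 X63.33 Y113.57
M3 S764
G01 X94.56 Y63.14 F915
G01 X44.13 Y31.91
G01 X12.90 Y82.34
G01 X63.33 Y113.57
M5
G00 X0.00 Y0.00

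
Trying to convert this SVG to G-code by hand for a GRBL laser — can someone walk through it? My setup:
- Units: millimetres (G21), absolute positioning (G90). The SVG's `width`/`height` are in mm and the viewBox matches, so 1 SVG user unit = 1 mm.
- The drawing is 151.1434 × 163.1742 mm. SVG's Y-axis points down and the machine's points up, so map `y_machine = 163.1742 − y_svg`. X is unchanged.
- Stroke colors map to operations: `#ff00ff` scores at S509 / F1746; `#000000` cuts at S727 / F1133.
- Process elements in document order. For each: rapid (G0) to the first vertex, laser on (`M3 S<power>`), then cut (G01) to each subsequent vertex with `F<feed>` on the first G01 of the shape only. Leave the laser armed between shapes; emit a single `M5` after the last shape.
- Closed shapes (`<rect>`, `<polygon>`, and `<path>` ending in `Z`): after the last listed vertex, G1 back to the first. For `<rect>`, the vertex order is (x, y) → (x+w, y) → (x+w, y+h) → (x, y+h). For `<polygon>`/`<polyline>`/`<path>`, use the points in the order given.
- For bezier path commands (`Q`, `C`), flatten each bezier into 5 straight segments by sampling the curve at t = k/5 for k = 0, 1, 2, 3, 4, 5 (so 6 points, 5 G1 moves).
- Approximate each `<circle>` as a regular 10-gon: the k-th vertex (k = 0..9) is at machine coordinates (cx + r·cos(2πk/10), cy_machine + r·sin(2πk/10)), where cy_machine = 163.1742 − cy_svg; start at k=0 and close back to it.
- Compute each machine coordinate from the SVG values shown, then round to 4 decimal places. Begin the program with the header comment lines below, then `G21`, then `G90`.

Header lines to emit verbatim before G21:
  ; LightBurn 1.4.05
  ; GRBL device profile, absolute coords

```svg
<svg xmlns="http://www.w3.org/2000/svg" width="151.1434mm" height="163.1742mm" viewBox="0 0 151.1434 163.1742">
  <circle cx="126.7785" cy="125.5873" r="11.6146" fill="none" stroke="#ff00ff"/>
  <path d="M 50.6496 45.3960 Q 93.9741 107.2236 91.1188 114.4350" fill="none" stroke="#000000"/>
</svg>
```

Since the viewBox matches the mm dimensions, user units are millimetres directly. The only transform is the Y-flip y_m = 163.1742 − y_svg.

Shape 1 is a circle drawn with `<circle>`. Its stroke #ff00ff means score at S509, F1746. After flipping Y the toolpath is (138.3931,37.5869) → (136.1749,44.4138) → (130.3676,48.6330) → (123.1894,48.6330) → (117.3821,44.4138) → (115.1639,37.5869) → (117.3821,30.7600) → (123.1894,26.5408) → (130.3676,26.5408) → (136.1749,30.7600) → (138.3931,37.5869), returning to the start.

Shape 2 is a quadratic bezier drawn with `<path>`. Its stroke #000000 means cut at S727, F1133. After flipping Y the toolpath is (50.6496,117.7782) → (66.1322,95.2318) → (77.9204,77.0547) → (86.0143,63.2469) → (90.4137,53.8084) → (91.1188,48.7392).

; LightBurn 1.4.05
; GRBL device profile, absolute coords
G21
G90
G0 X138.3931 Y37.5869
M3 S509
G01 X136.1749 Y44.4138 F1746
G01 X130.3676 Y48.6330
G01 X123.1894 Y48.6330
G01 X117.3821 Y44.4138
G01 X115.1639 Y37.5869
G01 X117.3821 Y30.7600
G01 X123.1894 Y26.5408
G01 X130.3676 Y26.5408
G01 X136.1749 Y30.7600
G01 X138.3931 Y37.5869
G0 X50.6496 Y117.7782
M3 S727
G01 X66.1322 Y95.2318 F1133
G01 X77.9204 Y77.0547
G01 X86.0143 Y63.2469
G01 X90.4137 Y53.8084
G01 X91.1188 Y48.7392
M5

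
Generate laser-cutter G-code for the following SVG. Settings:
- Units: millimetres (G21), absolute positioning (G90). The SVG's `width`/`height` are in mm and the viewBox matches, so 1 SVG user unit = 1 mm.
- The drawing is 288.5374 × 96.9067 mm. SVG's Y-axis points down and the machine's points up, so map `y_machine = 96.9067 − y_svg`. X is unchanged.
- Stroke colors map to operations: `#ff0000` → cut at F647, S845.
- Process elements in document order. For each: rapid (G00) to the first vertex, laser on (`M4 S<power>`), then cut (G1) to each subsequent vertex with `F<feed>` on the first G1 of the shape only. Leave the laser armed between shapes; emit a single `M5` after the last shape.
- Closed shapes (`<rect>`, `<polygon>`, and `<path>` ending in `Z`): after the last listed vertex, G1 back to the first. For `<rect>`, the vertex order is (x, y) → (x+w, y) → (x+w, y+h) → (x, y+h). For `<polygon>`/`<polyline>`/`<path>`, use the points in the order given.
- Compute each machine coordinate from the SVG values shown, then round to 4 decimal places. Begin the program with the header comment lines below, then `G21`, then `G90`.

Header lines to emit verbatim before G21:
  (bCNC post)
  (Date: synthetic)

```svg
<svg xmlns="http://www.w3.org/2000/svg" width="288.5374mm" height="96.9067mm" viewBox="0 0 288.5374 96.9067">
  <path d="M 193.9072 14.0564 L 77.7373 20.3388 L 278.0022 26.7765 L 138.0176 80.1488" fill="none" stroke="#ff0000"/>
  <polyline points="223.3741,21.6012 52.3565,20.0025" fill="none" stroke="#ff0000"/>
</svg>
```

(bCNC post)
(Date: synthetic)
G21
G90
G00 X193.9072 Y82.8503
M4 S845
G1 X77.7373 Y76.5679 F647
G1 X278.0022 Y70.1302
G1 X138.0176 Y16.7579
G00 X223.3741 Y75.3055
M4 S845
G1 X52.3565 Y76.9042 F647
M5

Since the viewBox matches the mm dimensions, user units are millimetres directly. The only transform is the Y-flip y_m = 96.9067 − y_svg.

Shape 1 is a open polyline drawn with `<path>`. Its stroke #ff0000 means cut at S845, F647. After flipping Y the toolpath is (193.9072,82.8503) → (77.7373,76.5679) → (278.0022,70.1302) → (138.0176,16.7579).

Shape 2 is a line segment drawn with `<polyline>`. Its stroke #ff0000 means cut at S845, F647. After flipping Y the toolpath is (223.3741,75.3055) → (52.3565,76.9042).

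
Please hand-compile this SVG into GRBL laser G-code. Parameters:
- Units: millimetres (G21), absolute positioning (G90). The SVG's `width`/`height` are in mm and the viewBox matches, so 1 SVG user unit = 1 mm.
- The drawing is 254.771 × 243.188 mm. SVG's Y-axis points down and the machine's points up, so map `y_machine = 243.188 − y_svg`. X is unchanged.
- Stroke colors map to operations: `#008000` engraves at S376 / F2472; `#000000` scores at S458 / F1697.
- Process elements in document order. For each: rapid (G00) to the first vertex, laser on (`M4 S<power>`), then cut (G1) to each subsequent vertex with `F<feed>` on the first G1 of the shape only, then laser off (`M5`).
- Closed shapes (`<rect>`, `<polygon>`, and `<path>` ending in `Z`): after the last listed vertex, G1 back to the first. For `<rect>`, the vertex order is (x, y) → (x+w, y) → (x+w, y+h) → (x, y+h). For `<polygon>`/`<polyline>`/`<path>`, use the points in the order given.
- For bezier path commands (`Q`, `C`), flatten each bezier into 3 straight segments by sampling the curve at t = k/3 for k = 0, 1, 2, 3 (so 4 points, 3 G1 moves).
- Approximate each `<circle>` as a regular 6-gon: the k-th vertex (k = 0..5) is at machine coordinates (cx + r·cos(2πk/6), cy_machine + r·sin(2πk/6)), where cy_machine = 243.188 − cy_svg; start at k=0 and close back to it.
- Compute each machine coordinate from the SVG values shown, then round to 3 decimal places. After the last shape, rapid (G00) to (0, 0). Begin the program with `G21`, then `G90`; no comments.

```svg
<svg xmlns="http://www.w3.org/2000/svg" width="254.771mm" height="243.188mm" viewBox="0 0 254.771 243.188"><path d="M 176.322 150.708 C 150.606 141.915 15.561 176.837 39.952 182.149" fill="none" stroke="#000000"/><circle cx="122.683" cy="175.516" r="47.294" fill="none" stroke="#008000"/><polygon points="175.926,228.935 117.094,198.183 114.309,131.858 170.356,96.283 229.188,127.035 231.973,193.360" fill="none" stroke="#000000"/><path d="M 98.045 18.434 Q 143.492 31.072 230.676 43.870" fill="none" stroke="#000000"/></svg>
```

1 u = 1 mm; y_m = 243.188 − y.

[1] `<path>` cubic bezier, #000000→score S458 F1697: (176.322,92.480) → (124.117,89.417) → (58.752,73.505) → (39.952,61.039)

[2] `<circle>` circle, #008000→engrave S376 F2472: (169.977,67.672) → (146.330,108.630) → (99.036,108.630) → (75.389,67.672) → (99.036,26.714) → (146.330,26.714) → (169.977,67.672) (closed)

[3] `<polygon>` regular polygon, #000000→score S458 F1697: (175.926,14.253) → (117.094,45.005) → (114.309,111.330) → (170.356,146.905) → (229.188,116.153) → (231.973,49.828) → (175.926,14.253) (closed)

[4] `<path>` quadratic bezier, #000000→score S458 F1697: (98.045,224.754) → (132.980,216.311) → (177.191,207.832) → (230.676,199.318)

G21
G90
G00 X176.322 Y92.480
M4 S458
G1 X124.117 Y89.417 F1697
G1 X58.752 Y73.505
G1 X39.952 Y61.039
M5
G00 X169.977 Y67.672
M4 S376
G1 X146.330 Y108.630 F2472
G1 X99.036 Y108.630
G1 X75.389 Y67.672
G1 X99.036 Y26.714
G1 X146.330 Y26.714
G1 X169.977 Y67.672
M5
G00 X175.926 Y14.253
M4 S458
G1 X117.094 Y45.005 F1697
G1 X114.309 Y111.330
G1 X170.356 Y146.905
G1 X229.188 Y116.153
G1 X231.973 Y49.828
G1 X175.926 Y14.253
M5
G00 X98.045 Y224.754
M4 S458
G1 X132.980 Y216.311 F1697
G1 X177.191 Y207.832
G1 X230.676 Y199.318
M5
G00 X0.000 Y0.000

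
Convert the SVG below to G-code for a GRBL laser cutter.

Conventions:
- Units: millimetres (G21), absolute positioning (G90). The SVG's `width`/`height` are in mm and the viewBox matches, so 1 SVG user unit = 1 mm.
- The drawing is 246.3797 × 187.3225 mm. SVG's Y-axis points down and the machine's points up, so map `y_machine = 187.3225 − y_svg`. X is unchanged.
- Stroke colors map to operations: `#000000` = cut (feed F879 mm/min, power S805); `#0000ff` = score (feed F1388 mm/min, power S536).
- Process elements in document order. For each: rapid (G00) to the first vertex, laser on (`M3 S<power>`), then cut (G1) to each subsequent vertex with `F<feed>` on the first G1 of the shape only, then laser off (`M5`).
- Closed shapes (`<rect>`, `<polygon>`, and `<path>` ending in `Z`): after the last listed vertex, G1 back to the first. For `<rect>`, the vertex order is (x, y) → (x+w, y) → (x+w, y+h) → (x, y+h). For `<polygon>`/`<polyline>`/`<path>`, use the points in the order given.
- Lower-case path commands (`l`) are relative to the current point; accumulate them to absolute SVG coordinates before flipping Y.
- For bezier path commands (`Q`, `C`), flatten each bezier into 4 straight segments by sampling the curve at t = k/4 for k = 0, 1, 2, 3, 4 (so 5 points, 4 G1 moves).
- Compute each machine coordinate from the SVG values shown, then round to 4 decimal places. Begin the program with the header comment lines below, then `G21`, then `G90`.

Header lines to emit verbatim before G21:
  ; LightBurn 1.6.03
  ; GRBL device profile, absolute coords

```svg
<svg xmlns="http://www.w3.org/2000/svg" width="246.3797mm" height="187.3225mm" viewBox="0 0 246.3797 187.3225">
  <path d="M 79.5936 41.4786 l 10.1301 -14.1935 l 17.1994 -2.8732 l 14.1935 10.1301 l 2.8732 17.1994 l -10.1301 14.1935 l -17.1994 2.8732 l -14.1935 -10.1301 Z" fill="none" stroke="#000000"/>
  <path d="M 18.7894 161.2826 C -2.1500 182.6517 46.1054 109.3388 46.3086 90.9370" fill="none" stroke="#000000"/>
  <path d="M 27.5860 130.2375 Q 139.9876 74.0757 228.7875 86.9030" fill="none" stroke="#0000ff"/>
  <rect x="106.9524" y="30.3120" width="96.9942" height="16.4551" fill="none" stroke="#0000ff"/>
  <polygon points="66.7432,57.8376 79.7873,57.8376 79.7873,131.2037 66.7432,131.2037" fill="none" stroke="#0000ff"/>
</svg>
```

; LightBurn 1.6.03
; GRBL device profile, absolute coords
G21
G90
G00 X79.5936 Y145.8439
M3 S805
G1 X89.7237 Y160.0374 F879
G1 X106.9231 Y162.9106
G1 X121.1166 Y152.7805
G1 X123.9898 Y135.5811
G1 X113.8597 Y121.3876
G1 X96.6603 Y118.5144
G1 X82.4668 Y128.6445
G1 X79.5936 Y145.8439
M5
G00 X18.7894 Y26.0399
M3 S805
G1 X14.2269 Y25.4286 F879
G1 X24.6205 Y46.2986
G1 X38.9784 Y74.6257
G1 X46.3086 Y96.3855
M5
G00 X27.5860 Y57.0850
M3 S536
G1 X82.3117 Y80.8541 F1388
G1 X134.0872 Y95.9995
G1 X182.9124 Y102.5213
G1 X228.7875 Y100.4195
M5
G00 X106.9524 Y157.0105
M3 S536
G1 X203.9466 Y157.0105 F1388
G1 X203.9466 Y140.5554
G1 X106.9524 Y140.5554
G1 X106.9524 Y157.0105
M5
G00 X66.7432 Y129.4849
M3 S536
G1 X79.7873 Y129.4849 F1388
G1 X79.7873 Y56.1188
G1 X66.7432 Y56.1188
G1 X66.7432 Y129.4849
M5

viewBox `0 0 246.3797 187.3225` with mm width/height → 1 unit = 1 mm. Flip: y_m = 187.3225 − y_svg.

**Shape 1** — `<path>` regular polygon, stroke `#000000` → cut (S805, F879). Machine vertices: (79.5936,145.8439) → (89.7237,160.0374) → (106.9231,162.9106) → (121.1166,152.7805) → (123.9898,135.5811) → (113.8597,121.3876) → (96.6603,118.5144) → (82.4668,128.6445) → (79.5936,145.8439). Closed: final G1 returns to the first vertex.

**Shape 2** — `<path>` cubic bezier, stroke `#000000` → cut (S805, F879). Control points (SVG): P0=(18.7894,161.2826), P1=(-2.1500,182.6517), P2=(46.1054,109.3388), P3=(46.3086,90.9370); sampled at t=k/4. Machine vertices: (18.7894,26.0399) → (14.2269,25.4286) → (24.6205,46.2986) → (38.9784,74.6257) → (46.3086,96.3855). Open path.

**Shape 3** — `<path>` quadratic bezier, stroke `#0000ff` → score (S536, F1388). Control points (SVG): P0=(27.5860,130.2375), P1=(139.9876,74.0757), P2=(228.7875,86.9030); sampled at t=k/4. Machine vertices: (27.5860,57.0850) → (82.3117,80.8541) → (134.0872,95.9995) → (182.9124,102.5213) → (228.7875,100.4195). Open path.

**Shape 4** — `<rect>` rectangle, stroke `#0000ff` → score (S536, F1388). Machine vertices: (106.9524,157.0105) → (203.9466,157.0105) → (203.9466,140.5554) → (106.9524,140.5554) → (106.9524,157.0105). Closed: final G1 returns to the first vertex.

**Shape 5** — `<polygon>` rectangle, stroke `#0000ff` → score (S536, F1388). Machine vertices: (66.7432,129.4849) → (79.7873,129.4849) → (79.7873,56.1188) → (66.7432,56.1188) → (66.7432,129.4849). Closed: final G1 returns to the first vertex.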